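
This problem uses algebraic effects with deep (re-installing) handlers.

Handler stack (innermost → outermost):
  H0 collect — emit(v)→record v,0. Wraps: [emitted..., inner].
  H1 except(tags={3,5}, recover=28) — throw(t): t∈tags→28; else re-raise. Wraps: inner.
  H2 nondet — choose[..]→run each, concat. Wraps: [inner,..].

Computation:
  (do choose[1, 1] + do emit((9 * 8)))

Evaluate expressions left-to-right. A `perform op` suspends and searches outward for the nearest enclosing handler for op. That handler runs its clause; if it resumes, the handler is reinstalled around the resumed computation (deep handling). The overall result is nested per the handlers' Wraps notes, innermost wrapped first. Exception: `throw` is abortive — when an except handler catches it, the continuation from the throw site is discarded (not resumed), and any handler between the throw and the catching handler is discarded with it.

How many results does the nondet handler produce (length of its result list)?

Evaluation trace:
choose[1, 1] @ H2
  branch[0] choose=1:
    emit(72) @ H0 ⇒ out+=72
    H0 returns [72, 1]
    H1 returns [72, 1]
    H2 returns [[72, 1]]
  branch[1] choose=1:
    emit(72) @ H0 ⇒ out+=72
    H0 returns [72, 1]
    H1 returns [72, 1]
    H2 returns [[72, 1]]
= [[72, 1], [72, 1]]

Answer: 2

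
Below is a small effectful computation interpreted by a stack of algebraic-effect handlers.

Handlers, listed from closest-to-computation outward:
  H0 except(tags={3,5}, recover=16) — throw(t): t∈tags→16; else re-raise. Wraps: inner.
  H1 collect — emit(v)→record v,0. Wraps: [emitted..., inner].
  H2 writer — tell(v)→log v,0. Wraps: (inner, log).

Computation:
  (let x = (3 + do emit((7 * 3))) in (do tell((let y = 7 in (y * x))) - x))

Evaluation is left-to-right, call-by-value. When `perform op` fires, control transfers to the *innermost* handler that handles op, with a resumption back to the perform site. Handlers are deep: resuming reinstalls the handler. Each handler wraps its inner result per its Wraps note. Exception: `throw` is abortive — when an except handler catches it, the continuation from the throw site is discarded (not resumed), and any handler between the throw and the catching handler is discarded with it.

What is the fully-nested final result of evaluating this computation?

Answer: ([21, -3], (21))

Evaluation trace:
emit(21) @ H1 ⇒ out+=21
tell(21) @ H2 ⇒ log+=21
H0 returns -3
H1 returns [21, -3]
H2 returns ([21, -3], (21))
= ([21, -3], (21))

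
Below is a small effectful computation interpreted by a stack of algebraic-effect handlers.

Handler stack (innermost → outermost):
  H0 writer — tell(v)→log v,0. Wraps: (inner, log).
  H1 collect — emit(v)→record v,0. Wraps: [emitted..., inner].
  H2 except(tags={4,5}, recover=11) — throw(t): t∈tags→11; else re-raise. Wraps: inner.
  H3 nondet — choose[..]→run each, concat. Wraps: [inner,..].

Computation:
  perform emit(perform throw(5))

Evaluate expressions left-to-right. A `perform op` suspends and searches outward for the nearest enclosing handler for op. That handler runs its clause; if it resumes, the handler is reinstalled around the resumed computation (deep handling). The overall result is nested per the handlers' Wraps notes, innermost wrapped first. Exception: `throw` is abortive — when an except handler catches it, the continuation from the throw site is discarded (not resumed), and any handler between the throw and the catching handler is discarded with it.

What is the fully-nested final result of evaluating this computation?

Answer: [11]

Step-by-step:
throw(5) @ H2 caught ⇒ 11
H3 returns [11]
= [11]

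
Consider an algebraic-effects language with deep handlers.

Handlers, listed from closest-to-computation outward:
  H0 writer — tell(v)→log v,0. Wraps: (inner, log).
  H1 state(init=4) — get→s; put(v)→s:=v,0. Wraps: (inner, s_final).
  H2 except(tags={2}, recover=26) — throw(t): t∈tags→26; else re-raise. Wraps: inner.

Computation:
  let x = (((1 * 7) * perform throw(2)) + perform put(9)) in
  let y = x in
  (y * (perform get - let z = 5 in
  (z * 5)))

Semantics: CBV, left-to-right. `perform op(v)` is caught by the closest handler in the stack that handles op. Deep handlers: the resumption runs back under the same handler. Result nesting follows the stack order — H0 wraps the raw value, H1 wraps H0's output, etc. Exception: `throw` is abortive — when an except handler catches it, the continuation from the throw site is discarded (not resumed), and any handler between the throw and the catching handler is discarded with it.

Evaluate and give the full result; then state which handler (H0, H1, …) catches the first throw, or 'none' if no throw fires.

Answer: 26 ; first throw caught by: H2

Working:
throw(2) @ H2 caught ⇒ 26
= 26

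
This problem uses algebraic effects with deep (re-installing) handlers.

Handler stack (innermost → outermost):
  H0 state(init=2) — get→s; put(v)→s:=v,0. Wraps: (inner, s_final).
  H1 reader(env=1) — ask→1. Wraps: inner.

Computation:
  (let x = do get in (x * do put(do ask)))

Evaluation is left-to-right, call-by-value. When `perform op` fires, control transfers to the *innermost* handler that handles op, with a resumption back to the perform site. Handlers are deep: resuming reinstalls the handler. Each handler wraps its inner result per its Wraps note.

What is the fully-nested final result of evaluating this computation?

Answer: (0, 1)

Evaluation trace:
get @ H0 ⇒ 2
ask @ H1 ⇒ 1
put(1) @ H0 ⇒ s:=1
H0 returns (0, 1)
H1 returns (0, 1)
= (0, 1)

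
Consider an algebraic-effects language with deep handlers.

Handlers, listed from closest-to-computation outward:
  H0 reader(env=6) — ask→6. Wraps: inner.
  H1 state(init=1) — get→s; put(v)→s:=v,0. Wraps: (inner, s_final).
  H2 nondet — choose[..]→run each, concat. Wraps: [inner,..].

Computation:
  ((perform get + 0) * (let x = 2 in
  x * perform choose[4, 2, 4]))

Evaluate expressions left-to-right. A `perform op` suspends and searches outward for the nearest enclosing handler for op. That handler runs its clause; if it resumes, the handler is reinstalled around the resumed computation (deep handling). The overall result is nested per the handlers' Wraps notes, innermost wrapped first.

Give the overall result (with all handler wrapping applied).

Working:
get @ H1 ⇒ 1
choose[4, 2, 4] @ H2
  branch[0] choose=4:
    H0 returns 8
    H1 returns (8, 1)
    H2 returns [(8, 1)]
  branch[1] choose=2:
    H0 returns 4
    H1 returns (4, 1)
    H2 returns [(4, 1)]
  branch[2] choose=4:
    H0 returns 8
    H1 returns (8, 1)
    H2 returns [(8, 1)]
= [(8, 1), (4, 1), (8, 1)]

Answer: [(8, 1), (4, 1), (8, 1)]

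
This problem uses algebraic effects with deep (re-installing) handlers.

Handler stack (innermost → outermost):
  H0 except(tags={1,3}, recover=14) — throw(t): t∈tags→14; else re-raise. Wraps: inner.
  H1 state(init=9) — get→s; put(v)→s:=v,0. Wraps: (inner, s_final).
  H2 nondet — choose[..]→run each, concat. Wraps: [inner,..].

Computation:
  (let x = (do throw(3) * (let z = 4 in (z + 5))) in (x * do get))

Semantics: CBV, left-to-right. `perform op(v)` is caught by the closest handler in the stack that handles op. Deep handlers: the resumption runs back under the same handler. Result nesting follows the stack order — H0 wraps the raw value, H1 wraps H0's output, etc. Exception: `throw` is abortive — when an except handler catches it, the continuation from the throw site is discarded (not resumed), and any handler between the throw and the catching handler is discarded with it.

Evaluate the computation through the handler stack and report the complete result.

Step-by-step:
throw(3) @ H0 caught ⇒ 14
H1 returns (14, 9)
H2 returns [(14, 9)]
= [(14, 9)]

Answer: [(14, 9)]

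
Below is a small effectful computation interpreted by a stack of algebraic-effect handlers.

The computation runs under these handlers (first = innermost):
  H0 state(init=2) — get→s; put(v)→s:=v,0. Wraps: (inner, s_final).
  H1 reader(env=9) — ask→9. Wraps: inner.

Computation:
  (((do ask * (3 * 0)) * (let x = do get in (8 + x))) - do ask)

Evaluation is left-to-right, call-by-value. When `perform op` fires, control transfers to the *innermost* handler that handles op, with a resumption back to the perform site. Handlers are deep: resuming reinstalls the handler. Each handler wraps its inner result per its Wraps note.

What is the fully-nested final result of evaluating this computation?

Answer: (-9, 2)

Step-by-step:
ask @ H1 ⇒ 9
get @ H0 ⇒ 2
ask @ H1 ⇒ 9
H0 returns (-9, 2)
H1 returns (-9, 2)
= (-9, 2)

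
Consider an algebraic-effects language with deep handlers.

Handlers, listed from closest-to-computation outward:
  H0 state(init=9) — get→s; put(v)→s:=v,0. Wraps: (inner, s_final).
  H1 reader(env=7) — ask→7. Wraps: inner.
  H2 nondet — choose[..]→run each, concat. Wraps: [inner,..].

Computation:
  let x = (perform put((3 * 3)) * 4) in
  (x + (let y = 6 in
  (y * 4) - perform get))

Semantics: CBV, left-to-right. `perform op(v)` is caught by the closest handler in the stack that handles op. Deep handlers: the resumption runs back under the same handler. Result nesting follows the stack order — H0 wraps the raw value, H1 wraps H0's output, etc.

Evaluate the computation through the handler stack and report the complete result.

Answer: [(15, 9)]

Step-by-step:
put(9) @ H0 ⇒ s:=9
get @ H0 ⇒ 9
H0 returns (15, 9)
H1 returns (15, 9)
H2 returns [(15, 9)]
= [(15, 9)]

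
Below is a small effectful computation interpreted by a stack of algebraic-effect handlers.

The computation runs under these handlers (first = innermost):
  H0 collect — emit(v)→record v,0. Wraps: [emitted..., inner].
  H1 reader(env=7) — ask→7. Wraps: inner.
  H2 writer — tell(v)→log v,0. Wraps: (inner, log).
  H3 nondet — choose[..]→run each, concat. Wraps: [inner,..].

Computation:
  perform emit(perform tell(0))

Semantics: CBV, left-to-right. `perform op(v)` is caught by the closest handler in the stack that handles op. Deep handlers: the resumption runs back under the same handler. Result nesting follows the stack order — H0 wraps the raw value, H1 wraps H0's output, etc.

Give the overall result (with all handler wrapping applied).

Evaluation trace:
tell(0) @ H2 ⇒ log+=0
emit(0) @ H0 ⇒ out+=0
H0 returns [0, 0]
H1 returns [0, 0]
H2 returns ([0, 0], (0))
H3 returns [([0, 0], (0))]
= [([0, 0], (0))]

Answer: [([0, 0], (0))]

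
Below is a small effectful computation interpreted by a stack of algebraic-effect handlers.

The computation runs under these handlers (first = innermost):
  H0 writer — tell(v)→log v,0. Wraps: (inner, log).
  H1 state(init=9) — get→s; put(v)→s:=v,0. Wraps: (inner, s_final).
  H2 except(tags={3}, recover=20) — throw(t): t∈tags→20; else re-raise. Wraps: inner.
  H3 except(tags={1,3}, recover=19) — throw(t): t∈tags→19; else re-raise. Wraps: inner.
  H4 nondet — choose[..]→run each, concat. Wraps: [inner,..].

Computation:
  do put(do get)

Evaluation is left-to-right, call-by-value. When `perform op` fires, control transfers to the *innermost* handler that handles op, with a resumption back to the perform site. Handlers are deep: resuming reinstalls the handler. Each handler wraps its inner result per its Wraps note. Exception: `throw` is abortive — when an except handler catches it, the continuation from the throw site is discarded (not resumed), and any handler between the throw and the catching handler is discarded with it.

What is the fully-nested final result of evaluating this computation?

Evaluation trace:
get @ H1 ⇒ 9
put(9) @ H1 ⇒ s:=9
H0 returns (0, ())
H1 returns ((0, ()), 9)
H2 returns ((0, ()), 9)
H3 returns ((0, ()), 9)
H4 returns [((0, ()), 9)]
= [((0, ()), 9)]

Answer: [((0, ()), 9)]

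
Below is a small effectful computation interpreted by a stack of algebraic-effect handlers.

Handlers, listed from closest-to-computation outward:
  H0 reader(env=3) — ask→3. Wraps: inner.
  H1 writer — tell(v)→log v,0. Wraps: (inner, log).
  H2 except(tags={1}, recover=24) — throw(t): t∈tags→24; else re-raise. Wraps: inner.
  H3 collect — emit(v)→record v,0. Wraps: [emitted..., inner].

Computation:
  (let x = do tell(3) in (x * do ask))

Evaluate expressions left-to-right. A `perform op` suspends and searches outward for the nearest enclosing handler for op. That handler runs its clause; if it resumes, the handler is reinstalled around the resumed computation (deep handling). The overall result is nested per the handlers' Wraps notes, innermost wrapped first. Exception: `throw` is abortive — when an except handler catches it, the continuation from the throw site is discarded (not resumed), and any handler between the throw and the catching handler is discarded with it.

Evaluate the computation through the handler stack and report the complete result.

Answer: [(0, (3))]

Step-by-step:
tell(3) @ H1 ⇒ log+=3
ask @ H0 ⇒ 3
H0 returns 0
H1 returns (0, (3))
H2 returns (0, (3))
H3 returns [(0, (3))]
= [(0, (3))]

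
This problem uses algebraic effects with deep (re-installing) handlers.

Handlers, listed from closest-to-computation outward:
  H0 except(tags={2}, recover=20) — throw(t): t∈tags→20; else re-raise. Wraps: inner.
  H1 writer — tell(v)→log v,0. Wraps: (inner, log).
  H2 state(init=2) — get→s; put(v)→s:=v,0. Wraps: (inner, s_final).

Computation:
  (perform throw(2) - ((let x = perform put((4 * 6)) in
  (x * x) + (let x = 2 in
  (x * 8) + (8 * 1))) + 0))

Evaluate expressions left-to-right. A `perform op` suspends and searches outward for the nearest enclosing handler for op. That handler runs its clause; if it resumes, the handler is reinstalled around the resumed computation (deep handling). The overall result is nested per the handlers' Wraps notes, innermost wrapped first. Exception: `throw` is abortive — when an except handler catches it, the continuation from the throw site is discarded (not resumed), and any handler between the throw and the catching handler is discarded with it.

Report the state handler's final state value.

Evaluation trace:
throw(2) @ H0 caught ⇒ 20
H1 returns (20, ())
H2 returns ((20, ()), 2)
= ((20, ()), 2)

Answer: 2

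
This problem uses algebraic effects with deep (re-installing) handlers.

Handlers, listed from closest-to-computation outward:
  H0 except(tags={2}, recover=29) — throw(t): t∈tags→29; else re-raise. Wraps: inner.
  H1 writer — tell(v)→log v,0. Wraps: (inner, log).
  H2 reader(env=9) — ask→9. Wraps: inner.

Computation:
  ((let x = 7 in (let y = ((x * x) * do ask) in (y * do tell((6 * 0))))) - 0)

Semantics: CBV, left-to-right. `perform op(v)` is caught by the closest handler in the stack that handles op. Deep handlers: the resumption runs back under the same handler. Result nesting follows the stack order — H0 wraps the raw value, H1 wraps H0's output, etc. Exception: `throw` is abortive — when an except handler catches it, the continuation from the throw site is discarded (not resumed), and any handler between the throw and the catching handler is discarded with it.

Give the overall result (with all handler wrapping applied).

Evaluation trace:
ask @ H2 ⇒ 9
tell(0) @ H1 ⇒ log+=0
H0 returns 0
H1 returns (0, (0))
H2 returns (0, (0))
= (0, (0))

Answer: (0, (0))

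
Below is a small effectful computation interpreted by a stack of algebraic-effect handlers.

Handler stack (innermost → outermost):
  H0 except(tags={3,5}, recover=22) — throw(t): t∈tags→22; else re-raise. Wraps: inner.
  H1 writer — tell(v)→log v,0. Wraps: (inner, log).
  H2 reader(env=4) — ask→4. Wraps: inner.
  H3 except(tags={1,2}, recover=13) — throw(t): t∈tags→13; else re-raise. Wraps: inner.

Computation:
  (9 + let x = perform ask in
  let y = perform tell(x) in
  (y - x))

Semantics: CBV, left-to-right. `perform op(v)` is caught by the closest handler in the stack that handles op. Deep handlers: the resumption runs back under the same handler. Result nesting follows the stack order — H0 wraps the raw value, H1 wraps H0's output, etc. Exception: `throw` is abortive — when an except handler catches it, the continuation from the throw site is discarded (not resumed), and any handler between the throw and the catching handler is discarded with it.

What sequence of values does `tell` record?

Answer: (4)

Step-by-step:
ask @ H2 ⇒ 4
tell(4) @ H1 ⇒ log+=4
H0 returns 5
H1 returns (5, (4))
H2 returns (5, (4))
H3 returns (5, (4))
= (5, (4))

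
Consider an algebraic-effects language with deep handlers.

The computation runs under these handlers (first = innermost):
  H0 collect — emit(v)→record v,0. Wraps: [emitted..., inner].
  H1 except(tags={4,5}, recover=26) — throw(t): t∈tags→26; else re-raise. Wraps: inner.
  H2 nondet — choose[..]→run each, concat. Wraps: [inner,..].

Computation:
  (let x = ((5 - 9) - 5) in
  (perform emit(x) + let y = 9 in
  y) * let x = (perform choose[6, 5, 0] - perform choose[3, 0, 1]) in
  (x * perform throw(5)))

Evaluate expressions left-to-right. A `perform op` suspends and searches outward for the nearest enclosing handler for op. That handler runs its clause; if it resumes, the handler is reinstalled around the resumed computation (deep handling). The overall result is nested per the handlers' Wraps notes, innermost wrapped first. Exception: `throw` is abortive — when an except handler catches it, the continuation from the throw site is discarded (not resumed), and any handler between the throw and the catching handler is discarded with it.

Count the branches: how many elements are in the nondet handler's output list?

Step-by-step:
emit(-9) @ H0 ⇒ out+=-9
choose[6, 5, 0] @ H2
  branch[0] choose=6:
    choose[3, 0, 1] @ H2
      branch[0] choose=3:
        throw(5) @ H1 caught ⇒ 26
        H2 returns [26]
      branch[1] choose=0:
        throw(5) @ H1 caught ⇒ 26
        H2 returns [26]
      branch[2] choose=1:
        throw(5) @ H1 caught ⇒ 26
        H2 returns [26]
  branch[1] choose=5:
    choose[3, 0, 1] @ H2
      branch[0] choose=3:
        throw(5) @ H1 caught ⇒ 26
        H2 returns [26]
      branch[1] choose=0:
        throw(5) @ H1 caught ⇒ 26
        H2 returns [26]
      branch[2] choose=1:
        throw(5) @ H1 caught ⇒ 26
        H2 returns [26]
  branch[2] choose=0:
    choose[3, 0, 1] @ H2
      branch[0] choose=3:
        throw(5) @ H1 caught ⇒ 26
        H2 returns [26]
      branch[1] choose=0:
        throw(5) @ H1 caught ⇒ 26
        H2 returns [26]
      branch[2] choose=1:
        throw(5) @ H1 caught ⇒ 26
        H2 returns [26]
= [26, 26, 26, 26, 26, 26, 26, 26, 26]

Answer: 9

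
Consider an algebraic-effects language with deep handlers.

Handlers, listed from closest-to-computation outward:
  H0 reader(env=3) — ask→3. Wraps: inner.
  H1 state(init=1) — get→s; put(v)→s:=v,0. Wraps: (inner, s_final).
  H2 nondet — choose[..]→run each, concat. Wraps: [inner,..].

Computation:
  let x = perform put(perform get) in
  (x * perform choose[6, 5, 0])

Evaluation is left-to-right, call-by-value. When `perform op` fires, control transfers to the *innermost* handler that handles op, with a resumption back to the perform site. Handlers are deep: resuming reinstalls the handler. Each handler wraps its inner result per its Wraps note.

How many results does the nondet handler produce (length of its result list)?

Working:
get @ H1 ⇒ 1
put(1) @ H1 ⇒ s:=1
choose[6, 5, 0] @ H2
  branch[0] choose=6:
    H0 returns 0
    H1 returns (0, 1)
    H2 returns [(0, 1)]
  branch[1] choose=5:
    H0 returns 0
    H1 returns (0, 1)
    H2 returns [(0, 1)]
  branch[2] choose=0:
    H0 returns 0
    H1 returns (0, 1)
    H2 returns [(0, 1)]
= [(0, 1), (0, 1), (0, 1)]

Answer: 3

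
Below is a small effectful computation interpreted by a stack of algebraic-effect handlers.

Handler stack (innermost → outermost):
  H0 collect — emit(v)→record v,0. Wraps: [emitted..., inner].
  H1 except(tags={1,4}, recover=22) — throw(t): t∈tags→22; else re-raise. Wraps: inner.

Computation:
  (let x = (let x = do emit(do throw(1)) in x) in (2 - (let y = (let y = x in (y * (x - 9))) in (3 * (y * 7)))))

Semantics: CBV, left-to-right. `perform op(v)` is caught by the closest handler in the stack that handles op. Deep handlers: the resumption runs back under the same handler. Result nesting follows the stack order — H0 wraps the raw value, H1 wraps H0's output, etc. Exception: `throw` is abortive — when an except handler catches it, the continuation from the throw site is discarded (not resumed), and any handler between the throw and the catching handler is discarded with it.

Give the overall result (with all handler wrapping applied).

Answer: 22

Working:
throw(1) @ H1 caught ⇒ 22
= 22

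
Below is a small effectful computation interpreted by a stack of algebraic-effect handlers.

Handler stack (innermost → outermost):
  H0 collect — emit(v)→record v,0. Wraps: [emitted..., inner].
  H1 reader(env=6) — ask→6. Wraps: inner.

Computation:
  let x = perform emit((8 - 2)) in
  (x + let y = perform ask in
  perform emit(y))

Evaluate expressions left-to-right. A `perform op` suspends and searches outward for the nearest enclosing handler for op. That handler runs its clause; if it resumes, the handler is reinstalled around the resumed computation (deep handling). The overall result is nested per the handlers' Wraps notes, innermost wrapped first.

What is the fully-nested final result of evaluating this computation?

Answer: [6, 6, 0]

Step-by-step:
emit(6) @ H0 ⇒ out+=6
ask @ H1 ⇒ 6
emit(6) @ H0 ⇒ out+=6
H0 returns [6, 6, 0]
H1 returns [6, 6, 0]
= [6, 6, 0]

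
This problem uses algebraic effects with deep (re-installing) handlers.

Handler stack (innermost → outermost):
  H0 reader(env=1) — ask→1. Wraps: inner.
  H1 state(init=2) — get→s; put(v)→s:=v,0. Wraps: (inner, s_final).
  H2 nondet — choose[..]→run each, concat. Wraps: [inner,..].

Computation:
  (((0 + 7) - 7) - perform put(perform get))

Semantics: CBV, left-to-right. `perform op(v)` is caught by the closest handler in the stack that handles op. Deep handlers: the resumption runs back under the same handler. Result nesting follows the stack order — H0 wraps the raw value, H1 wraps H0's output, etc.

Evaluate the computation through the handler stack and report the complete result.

Working:
get @ H1 ⇒ 2
put(2) @ H1 ⇒ s:=2
H0 returns 0
H1 returns (0, 2)
H2 returns [(0, 2)]
= [(0, 2)]

Answer: [(0, 2)]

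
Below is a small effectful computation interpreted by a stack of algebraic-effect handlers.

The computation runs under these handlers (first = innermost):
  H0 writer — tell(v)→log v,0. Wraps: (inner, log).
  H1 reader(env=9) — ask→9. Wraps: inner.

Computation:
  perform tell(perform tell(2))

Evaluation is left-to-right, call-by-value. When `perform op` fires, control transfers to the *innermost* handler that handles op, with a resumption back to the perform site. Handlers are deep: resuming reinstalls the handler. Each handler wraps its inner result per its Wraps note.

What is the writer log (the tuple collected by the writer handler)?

Evaluation trace:
tell(2) @ H0 ⇒ log+=2
tell(0) @ H0 ⇒ log+=0
H0 returns (0, (2, 0))
H1 returns (0, (2, 0))
= (0, (2, 0))

Answer: (2, 0)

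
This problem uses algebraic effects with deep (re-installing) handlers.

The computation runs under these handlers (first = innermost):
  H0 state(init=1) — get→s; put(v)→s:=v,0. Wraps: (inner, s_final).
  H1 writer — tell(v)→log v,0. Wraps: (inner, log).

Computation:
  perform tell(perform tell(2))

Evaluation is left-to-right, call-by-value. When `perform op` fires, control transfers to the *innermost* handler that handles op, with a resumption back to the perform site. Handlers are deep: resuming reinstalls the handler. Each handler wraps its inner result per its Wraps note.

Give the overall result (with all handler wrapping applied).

Step-by-step:
tell(2) @ H1 ⇒ log+=2
tell(0) @ H1 ⇒ log+=0
H0 returns (0, 1)
H1 returns ((0, 1), (2, 0))
= ((0, 1), (2, 0))

Answer: ((0, 1), (2, 0))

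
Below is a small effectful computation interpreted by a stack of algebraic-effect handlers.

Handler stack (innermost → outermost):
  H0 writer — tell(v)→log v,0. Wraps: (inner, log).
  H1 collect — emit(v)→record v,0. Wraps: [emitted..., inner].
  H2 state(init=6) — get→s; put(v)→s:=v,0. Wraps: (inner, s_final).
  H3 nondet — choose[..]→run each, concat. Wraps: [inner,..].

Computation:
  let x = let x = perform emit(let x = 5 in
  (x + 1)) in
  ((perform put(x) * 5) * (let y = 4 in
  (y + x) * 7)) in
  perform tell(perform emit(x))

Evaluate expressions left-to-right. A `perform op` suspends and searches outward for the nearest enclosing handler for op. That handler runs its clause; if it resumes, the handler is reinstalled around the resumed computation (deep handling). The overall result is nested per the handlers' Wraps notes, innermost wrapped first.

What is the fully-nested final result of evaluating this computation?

Working:
emit(6) @ H1 ⇒ out+=6
put(0) @ H2 ⇒ s:=0
emit(0) @ H1 ⇒ out+=0
tell(0) @ H0 ⇒ log+=0
H0 returns (0, (0))
H1 returns [6, 0, (0, (0))]
H2 returns ([6, 0, (0, (0))], 0)
H3 returns [([6, 0, (0, (0))], 0)]
= [([6, 0, (0, (0))], 0)]

Answer: [([6, 0, (0, (0))], 0)]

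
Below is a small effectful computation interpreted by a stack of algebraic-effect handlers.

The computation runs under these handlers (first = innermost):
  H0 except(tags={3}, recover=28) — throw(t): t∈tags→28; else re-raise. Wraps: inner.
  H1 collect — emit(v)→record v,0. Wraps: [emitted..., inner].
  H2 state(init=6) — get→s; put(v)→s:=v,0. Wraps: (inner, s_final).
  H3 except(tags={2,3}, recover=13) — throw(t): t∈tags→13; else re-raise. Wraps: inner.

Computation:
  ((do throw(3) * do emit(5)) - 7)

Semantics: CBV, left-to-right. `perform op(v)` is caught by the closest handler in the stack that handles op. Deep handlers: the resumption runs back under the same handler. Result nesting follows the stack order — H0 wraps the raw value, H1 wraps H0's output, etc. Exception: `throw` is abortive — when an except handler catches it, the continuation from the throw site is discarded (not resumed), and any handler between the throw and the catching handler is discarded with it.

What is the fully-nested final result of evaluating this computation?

Evaluation trace:
throw(3) @ H0 caught ⇒ 28
H1 returns [28]
H2 returns ([28], 6)
H3 returns ([28], 6)
= ([28], 6)

Answer: ([28], 6)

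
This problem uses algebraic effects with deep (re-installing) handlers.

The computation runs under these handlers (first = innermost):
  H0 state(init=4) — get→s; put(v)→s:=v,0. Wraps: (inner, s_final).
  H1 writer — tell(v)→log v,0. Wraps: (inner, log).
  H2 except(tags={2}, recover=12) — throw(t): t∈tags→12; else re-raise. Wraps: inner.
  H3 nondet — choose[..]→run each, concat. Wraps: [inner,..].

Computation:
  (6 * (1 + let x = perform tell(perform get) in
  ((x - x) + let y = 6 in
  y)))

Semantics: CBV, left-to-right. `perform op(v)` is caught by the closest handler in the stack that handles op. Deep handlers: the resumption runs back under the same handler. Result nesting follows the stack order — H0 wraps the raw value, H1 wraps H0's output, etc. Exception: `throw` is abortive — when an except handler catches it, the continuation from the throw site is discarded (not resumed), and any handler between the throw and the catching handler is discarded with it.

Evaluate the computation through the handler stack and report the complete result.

Answer: [((42, 4), (4))]

Working:
get @ H0 ⇒ 4
tell(4) @ H1 ⇒ log+=4
H0 returns (42, 4)
H1 returns ((42, 4), (4))
H2 returns ((42, 4), (4))
H3 returns [((42, 4), (4))]
= [((42, 4), (4))]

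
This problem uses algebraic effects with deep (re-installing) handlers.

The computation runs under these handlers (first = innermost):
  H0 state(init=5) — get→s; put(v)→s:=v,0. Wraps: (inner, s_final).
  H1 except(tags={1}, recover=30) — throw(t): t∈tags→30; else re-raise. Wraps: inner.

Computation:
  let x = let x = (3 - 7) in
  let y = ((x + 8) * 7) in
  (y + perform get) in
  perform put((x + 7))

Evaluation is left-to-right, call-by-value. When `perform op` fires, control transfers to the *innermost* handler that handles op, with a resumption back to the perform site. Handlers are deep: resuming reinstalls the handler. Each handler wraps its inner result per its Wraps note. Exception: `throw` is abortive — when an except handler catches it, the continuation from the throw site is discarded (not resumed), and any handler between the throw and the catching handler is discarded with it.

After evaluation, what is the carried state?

Answer: 40

Step-by-step:
get @ H0 ⇒ 5
put(40) @ H0 ⇒ s:=40
H0 returns (0, 40)
H1 returns (0, 40)
= (0, 40)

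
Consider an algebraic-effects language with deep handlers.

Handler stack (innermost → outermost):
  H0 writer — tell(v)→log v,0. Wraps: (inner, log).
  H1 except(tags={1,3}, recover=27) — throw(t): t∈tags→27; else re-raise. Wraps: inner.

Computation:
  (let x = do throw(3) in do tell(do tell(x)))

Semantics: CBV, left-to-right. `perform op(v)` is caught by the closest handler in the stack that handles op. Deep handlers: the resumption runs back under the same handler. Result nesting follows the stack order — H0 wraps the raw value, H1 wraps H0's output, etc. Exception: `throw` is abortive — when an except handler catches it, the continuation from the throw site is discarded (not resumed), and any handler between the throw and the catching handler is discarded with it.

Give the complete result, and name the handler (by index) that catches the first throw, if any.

Answer: 27 ; first throw caught by: H1

Working:
throw(3) @ H1 caught ⇒ 27
= 27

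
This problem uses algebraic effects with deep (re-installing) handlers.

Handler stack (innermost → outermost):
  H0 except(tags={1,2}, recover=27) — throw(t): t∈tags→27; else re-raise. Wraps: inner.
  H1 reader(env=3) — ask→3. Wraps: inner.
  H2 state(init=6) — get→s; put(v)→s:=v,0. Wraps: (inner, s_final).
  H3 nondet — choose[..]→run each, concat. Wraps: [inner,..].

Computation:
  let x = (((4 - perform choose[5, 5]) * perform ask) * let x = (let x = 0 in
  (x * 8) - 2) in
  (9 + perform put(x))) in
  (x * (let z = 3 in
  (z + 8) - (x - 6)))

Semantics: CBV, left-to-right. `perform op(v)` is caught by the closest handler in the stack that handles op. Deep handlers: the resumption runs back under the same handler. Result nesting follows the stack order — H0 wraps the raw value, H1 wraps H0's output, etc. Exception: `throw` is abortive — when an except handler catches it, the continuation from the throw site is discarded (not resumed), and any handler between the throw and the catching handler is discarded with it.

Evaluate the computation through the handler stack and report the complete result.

Working:
choose[5, 5] @ H3
  branch[0] choose=5:
    ask @ H1 ⇒ 3
    put(-2) @ H2 ⇒ s:=-2
    H0 returns -1188
    H1 returns -1188
    H2 returns (-1188, -2)
    H3 returns [(-1188, -2)]
  branch[1] choose=5:
    ask @ H1 ⇒ 3
    put(-2) @ H2 ⇒ s:=-2
    H0 returns -1188
    H1 returns -1188
    H2 returns (-1188, -2)
    H3 returns [(-1188, -2)]
= [(-1188, -2), (-1188, -2)]

Answer: [(-1188, -2), (-1188, -2)]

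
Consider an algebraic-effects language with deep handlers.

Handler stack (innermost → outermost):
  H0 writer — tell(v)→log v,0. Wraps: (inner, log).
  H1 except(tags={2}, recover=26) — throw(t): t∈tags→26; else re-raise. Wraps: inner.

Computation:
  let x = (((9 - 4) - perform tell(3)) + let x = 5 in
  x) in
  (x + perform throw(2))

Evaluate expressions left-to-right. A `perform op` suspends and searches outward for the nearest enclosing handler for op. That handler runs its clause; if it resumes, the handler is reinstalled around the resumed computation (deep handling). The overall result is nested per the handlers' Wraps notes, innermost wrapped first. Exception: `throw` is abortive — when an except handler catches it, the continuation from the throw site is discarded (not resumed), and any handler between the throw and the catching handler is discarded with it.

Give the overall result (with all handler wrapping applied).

Answer: 26

Evaluation trace:
tell(3) @ H0 ⇒ log+=3
throw(2) @ H1 caught ⇒ 26
= 26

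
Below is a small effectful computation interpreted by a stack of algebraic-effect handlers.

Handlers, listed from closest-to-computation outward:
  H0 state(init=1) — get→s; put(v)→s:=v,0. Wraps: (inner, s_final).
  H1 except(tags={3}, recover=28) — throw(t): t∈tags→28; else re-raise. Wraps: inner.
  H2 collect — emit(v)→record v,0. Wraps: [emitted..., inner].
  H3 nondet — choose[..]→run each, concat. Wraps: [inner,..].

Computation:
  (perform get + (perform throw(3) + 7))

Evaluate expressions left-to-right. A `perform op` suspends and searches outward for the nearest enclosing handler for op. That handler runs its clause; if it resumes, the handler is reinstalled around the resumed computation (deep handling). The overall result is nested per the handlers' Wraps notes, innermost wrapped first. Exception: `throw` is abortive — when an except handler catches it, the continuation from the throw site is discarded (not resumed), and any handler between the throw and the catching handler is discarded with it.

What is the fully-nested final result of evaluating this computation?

Answer: [[28]]

Step-by-step:
get @ H0 ⇒ 1
throw(3) @ H1 caught ⇒ 28
H2 returns [28]
H3 returns [[28]]
= [[28]]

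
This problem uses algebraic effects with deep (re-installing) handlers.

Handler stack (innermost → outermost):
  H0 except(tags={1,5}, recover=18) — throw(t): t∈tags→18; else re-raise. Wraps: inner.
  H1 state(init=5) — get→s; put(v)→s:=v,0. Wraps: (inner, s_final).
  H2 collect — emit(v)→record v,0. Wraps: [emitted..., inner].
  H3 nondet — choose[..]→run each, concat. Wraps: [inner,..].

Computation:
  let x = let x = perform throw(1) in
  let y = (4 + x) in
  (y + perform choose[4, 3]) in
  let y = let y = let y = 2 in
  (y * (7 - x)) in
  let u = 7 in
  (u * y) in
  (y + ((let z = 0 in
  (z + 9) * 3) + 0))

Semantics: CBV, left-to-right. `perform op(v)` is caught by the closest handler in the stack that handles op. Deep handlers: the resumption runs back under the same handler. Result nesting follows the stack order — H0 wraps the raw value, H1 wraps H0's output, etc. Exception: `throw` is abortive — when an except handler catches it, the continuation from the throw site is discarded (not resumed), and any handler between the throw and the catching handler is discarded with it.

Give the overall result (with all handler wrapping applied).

Answer: [[(18, 5)]]

Working:
throw(1) @ H0 caught ⇒ 18
H1 returns (18, 5)
H2 returns [(18, 5)]
H3 returns [[(18, 5)]]
= [[(18, 5)]]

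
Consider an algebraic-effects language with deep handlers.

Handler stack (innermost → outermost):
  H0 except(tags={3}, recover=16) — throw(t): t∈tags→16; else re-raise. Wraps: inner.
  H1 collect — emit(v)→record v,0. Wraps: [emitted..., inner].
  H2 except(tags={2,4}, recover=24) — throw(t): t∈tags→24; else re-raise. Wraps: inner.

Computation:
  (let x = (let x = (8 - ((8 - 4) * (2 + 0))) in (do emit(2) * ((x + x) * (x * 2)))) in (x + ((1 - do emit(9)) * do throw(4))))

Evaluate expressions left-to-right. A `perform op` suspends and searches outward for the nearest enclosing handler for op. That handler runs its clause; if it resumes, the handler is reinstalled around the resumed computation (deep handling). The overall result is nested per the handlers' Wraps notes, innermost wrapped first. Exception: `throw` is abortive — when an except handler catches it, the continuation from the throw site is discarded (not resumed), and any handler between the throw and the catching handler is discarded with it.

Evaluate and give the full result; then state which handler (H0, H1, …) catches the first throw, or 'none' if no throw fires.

Answer: 24 ; first throw caught by: H2

Working:
emit(2) @ H1 ⇒ out+=2
emit(9) @ H1 ⇒ out+=9
throw(4) @ H0 re-raised
throw(4) @ H2 caught ⇒ 24
= 24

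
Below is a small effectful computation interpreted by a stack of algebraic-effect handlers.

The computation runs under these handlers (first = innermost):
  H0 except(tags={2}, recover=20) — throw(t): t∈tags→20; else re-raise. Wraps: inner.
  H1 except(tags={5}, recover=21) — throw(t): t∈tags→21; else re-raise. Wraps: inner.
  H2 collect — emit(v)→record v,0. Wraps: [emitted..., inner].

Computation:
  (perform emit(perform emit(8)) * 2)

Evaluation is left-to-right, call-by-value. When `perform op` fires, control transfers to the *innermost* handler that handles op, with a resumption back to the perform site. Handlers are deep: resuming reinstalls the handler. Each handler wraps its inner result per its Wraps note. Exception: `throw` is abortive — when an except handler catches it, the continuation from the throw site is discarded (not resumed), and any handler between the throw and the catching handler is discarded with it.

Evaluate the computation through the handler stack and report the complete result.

Evaluation trace:
emit(8) @ H2 ⇒ out+=8
emit(0) @ H2 ⇒ out+=0
H0 returns 0
H1 returns 0
H2 returns [8, 0, 0]
= [8, 0, 0]

Answer: [8, 0, 0]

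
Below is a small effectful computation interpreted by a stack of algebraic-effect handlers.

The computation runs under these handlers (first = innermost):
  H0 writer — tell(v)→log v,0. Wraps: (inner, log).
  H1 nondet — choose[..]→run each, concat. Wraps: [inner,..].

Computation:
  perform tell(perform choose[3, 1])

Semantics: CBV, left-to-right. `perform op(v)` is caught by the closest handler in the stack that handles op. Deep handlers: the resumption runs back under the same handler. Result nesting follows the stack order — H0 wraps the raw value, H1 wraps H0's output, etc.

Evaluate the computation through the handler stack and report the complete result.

Answer: [(0, (3)), (0, (1))]

Working:
choose[3, 1] @ H1
  branch[0] choose=3:
    tell(3) @ H0 ⇒ log+=3
    H0 returns (0, (3))
    H1 returns [(0, (3))]
  branch[1] choose=1:
    tell(1) @ H0 ⇒ log+=1
    H0 returns (0, (1))
    H1 returns [(0, (1))]
= [(0, (3)), (0, (1))]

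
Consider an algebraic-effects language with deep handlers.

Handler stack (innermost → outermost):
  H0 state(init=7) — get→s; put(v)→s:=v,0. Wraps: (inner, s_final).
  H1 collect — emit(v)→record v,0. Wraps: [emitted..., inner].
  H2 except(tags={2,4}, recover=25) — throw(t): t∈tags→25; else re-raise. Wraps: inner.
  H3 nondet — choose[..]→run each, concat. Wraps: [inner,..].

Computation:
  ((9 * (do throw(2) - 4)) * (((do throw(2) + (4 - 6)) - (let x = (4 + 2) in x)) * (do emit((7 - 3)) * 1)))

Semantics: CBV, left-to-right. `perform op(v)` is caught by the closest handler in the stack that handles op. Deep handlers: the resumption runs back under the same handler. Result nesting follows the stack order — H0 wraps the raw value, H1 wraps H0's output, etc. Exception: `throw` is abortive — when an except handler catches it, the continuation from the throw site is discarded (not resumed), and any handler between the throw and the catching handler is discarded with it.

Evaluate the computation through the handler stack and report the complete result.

Evaluation trace:
throw(2) @ H2 caught ⇒ 25
H3 returns [25]
= [25]

Answer: [25]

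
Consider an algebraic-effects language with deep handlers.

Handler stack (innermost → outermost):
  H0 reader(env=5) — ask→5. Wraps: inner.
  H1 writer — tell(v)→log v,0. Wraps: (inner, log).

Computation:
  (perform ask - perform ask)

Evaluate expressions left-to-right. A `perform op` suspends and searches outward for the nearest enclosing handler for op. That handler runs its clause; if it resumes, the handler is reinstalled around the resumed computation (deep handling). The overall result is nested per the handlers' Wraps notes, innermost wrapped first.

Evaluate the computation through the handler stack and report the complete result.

Answer: (0, ())

Evaluation trace:
ask @ H0 ⇒ 5
ask @ H0 ⇒ 5
H0 returns 0
H1 returns (0, ())
= (0, ())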